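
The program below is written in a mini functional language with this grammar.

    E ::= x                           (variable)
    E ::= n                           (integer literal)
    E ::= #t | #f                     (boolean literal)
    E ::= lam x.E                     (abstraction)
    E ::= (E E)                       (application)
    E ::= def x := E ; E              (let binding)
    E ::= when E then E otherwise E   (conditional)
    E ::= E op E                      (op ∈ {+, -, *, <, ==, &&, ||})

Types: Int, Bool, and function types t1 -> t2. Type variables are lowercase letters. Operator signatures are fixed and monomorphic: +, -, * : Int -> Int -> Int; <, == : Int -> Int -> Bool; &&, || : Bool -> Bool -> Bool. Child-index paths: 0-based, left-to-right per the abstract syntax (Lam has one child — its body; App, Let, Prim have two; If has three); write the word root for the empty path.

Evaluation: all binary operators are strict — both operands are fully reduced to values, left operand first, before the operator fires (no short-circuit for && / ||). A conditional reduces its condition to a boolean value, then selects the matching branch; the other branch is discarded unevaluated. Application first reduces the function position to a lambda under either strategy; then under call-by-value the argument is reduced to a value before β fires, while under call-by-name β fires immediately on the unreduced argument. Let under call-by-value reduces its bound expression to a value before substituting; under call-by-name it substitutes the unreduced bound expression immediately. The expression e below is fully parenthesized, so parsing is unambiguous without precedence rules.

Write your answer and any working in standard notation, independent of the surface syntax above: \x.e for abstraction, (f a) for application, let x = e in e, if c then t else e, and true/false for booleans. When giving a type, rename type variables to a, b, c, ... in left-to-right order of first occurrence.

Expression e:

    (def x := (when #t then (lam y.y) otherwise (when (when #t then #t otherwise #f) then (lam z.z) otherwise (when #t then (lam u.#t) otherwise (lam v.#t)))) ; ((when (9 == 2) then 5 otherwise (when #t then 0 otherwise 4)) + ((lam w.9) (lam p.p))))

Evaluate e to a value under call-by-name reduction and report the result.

Answer: 9

Working:
step 0: (let x = (if true then (\y.y) else (if (if true then true else false) then (\z.z) else (if true then (\u.true) else (\v.true)))) in ((if (9 == 2) then 5 else (if true then 0 else 4)) + ((\w.9) (\p.p))))
step 1: [let@root] ((if (9 == 2) then 5 else (if true then 0 else 4)) + ((\w.9) (\p.p)))
step 2: [delta@0.0] ((if false then 5 else (if true then 0 else 4)) + ((\w.9) (\p.p)))
step 3: [if@0] ((if true then 0 else 4) + ((\w.9) (\p.p)))
step 4: [if@0] (0 + ((\w.9) (\p.p)))
step 5: [beta@1] (0 + 9)
step 6: [delta@root] 9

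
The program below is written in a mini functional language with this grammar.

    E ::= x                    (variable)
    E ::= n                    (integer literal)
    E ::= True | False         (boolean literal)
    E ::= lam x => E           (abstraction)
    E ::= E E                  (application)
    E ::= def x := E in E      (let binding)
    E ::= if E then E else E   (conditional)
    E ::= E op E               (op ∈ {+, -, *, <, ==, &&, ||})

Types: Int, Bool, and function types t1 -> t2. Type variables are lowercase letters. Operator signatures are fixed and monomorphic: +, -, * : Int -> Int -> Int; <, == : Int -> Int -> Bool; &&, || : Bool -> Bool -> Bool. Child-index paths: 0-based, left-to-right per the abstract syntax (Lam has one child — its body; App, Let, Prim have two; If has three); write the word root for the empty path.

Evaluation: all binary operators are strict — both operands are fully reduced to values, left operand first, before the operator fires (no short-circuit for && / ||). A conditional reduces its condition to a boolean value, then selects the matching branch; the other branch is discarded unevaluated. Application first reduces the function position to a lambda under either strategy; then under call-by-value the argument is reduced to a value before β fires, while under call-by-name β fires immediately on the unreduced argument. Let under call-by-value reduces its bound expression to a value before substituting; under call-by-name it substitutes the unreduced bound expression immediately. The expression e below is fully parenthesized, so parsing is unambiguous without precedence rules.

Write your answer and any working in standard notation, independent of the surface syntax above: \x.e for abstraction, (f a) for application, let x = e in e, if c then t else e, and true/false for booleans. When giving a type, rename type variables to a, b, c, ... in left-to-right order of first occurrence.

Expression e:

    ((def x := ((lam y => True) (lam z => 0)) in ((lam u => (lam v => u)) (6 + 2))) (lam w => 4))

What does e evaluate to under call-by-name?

Trace:
step 0: ((let x = ((\y.true) (\z.0)) in ((\u.(\v.u)) (6 + 2))) (\w.4))
step 1: [let@0] (((\u.(\v.u)) (6 + 2)) (\w.4))
step 2: [beta@0] ((\v.(6 + 2)) (\w.4))
step 3: [beta@root] (6 + 2)
step 4: [delta@root] 8

Answer: 8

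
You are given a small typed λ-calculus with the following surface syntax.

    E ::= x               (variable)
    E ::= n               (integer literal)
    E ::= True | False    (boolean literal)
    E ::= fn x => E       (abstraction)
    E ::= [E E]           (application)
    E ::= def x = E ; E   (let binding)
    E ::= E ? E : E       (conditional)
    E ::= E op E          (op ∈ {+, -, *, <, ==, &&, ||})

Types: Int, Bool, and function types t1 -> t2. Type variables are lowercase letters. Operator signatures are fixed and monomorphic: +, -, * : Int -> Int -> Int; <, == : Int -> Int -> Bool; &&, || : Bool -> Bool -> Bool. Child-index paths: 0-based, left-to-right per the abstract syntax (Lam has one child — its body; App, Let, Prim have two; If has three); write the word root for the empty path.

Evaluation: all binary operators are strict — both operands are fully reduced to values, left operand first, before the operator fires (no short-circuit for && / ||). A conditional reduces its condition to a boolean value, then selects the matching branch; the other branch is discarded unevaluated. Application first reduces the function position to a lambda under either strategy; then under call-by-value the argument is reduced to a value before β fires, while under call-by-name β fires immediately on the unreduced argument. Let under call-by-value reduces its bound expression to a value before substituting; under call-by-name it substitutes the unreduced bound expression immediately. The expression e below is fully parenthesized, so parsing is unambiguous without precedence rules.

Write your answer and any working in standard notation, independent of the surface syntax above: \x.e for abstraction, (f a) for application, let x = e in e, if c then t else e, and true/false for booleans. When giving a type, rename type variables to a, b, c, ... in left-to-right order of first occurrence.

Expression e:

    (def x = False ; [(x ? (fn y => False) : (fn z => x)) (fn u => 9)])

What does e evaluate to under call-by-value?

Trace:
step 0: (let x = false in ((if x then (\y.false) else (\z.x)) (\u.9)))
step 1: [let@root] ((if false then (\y.false) else (\z.false)) (\u.9))
step 2: [if@0] ((\z.false) (\u.9))
step 3: [beta@root] false

Answer: false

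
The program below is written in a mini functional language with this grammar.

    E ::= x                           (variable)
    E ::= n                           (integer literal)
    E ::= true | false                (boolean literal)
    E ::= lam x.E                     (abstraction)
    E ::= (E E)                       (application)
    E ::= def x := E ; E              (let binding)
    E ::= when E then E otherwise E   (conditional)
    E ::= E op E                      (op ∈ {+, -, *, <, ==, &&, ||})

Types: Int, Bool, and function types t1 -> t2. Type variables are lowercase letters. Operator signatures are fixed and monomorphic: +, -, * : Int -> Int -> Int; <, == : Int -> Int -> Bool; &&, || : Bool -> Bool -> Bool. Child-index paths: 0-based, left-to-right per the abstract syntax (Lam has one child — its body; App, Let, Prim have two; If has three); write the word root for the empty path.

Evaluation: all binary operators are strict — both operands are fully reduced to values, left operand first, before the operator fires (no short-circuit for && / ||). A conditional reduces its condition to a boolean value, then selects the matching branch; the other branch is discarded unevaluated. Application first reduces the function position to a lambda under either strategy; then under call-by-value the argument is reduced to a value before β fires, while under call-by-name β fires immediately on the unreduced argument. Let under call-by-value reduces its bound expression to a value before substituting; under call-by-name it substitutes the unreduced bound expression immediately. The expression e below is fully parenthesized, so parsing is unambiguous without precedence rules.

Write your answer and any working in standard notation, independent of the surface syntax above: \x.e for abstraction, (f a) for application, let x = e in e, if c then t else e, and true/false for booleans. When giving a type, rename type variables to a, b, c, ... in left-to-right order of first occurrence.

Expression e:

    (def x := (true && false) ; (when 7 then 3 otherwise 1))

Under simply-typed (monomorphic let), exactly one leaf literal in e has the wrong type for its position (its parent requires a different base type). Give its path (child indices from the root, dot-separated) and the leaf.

Derivation:
  unify Bool ~ Bool
  unify Bool ~ Bool
let x : Bool
  unify Int ~ Bool
  FAIL: mismatch Int ~ Bool

Answer: 1.0 : 7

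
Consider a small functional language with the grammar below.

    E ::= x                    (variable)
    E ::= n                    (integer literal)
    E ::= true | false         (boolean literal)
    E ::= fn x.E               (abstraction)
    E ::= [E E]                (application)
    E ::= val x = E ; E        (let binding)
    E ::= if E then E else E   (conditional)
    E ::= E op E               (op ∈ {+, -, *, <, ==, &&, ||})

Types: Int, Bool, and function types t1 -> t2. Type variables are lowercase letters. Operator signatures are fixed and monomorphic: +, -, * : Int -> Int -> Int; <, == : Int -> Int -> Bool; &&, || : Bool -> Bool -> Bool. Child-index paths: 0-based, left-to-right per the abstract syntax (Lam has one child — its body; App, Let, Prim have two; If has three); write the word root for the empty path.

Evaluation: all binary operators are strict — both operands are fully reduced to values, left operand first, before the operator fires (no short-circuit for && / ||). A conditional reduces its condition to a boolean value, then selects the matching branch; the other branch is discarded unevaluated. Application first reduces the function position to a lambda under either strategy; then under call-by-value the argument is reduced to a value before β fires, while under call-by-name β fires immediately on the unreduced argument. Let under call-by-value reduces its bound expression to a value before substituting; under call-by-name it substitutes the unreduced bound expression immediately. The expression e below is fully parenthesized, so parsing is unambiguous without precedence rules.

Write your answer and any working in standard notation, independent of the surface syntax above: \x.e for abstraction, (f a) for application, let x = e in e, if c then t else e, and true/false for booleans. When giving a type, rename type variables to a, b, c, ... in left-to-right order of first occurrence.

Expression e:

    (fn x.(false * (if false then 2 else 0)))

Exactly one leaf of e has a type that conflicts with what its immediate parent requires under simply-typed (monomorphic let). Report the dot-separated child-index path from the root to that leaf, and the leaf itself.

Answer: 0.0 : false

Working:
  unify Bool ~ Int
  FAIL: mismatch Bool ~ Int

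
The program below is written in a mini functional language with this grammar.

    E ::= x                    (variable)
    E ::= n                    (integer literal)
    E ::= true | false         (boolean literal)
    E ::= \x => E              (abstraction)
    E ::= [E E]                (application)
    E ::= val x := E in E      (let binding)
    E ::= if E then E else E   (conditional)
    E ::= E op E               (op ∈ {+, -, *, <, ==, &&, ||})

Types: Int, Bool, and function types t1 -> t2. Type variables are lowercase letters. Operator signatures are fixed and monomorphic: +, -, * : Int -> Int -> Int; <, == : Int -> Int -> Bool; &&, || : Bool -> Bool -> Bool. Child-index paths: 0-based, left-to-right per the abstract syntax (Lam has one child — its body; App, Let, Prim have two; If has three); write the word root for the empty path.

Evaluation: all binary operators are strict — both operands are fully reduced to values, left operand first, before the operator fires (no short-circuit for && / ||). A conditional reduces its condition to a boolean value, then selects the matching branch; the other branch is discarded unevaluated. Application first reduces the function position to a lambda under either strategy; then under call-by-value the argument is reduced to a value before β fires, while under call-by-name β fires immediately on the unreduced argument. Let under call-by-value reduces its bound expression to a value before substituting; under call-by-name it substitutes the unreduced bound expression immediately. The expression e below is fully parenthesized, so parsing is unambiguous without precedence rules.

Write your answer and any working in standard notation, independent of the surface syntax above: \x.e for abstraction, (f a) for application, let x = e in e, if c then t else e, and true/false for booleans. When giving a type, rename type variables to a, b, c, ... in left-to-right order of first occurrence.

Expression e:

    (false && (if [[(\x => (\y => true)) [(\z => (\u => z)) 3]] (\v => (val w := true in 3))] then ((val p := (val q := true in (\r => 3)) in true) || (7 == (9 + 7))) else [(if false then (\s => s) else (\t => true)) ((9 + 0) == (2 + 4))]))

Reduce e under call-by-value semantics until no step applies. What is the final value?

Working:
step 0: (false && (if (((\x.(\y.true)) ((\z.(\u.z)) 3)) (\v.(let w = true in 3))) then ((let p = (let q = true in (\r.3)) in true) || (7 == (9 + 7))) else ((if false then (\s.s) else (\t.true)) ((9 + 0) == (2 + 4)))))
step 1: [beta@1.0.0.1] (false && (if (((\x.(\y.true)) (\u.3)) (\v.(let w = true in 3))) then ((let p = (let q = true in (\r.3)) in true) || (7 == (9 + 7))) else ((if false then (\s.s) else (\t.true)) ((9 + 0) == (2 + 4)))))
step 2: [beta@1.0.0] (false && (if ((\y.true) (\v.(let w = true in 3))) then ((let p = (let q = true in (\r.3)) in true) || (7 == (9 + 7))) else ((if false then (\s.s) else (\t.true)) ((9 + 0) == (2 + 4)))))
step 3: [beta@1.0] (false && (if true then ((let p = (let q = true in (\r.3)) in true) || (7 == (9 + 7))) else ((if false then (\s.s) else (\t.true)) ((9 + 0) == (2 + 4)))))
step 4: [if@1] (false && ((let p = (let q = true in (\r.3)) in true) || (7 == (9 + 7))))
step 5: [let@1.0.0] (false && ((let p = (\r.3) in true) || (7 == (9 + 7))))
step 6: [let@1.0] (false && (true || (7 == (9 + 7))))
step 7: [delta@1.1.1] (false && (true || (7 == 16)))
step 8: [delta@1.1] (false && (true || false))
step 9: [delta@1] (false && true)
step 10: [delta@root] false

Answer: false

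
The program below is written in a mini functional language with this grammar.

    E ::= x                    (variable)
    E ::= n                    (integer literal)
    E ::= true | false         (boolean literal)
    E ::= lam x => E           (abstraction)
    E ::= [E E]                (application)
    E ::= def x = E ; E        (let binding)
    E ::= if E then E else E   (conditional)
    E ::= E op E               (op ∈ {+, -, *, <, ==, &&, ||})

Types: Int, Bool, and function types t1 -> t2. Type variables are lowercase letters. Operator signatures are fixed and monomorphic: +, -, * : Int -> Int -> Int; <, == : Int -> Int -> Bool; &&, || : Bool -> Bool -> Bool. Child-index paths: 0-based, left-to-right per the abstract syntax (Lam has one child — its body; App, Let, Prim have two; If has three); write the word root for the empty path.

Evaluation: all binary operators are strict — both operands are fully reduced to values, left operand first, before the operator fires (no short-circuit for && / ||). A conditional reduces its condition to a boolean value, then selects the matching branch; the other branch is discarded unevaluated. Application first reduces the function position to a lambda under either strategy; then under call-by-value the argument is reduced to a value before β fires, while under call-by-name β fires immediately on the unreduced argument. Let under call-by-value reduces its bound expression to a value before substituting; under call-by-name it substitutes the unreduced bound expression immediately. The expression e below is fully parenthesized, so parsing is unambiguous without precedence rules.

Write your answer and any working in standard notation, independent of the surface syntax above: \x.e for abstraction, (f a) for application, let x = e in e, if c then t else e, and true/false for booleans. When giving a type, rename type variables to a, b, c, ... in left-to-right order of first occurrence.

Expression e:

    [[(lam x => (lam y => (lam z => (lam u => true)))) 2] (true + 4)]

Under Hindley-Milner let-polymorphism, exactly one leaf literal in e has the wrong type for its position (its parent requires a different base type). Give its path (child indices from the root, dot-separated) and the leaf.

Derivation:
\u._ : d -> Bool
\z._ : c -> d -> Bool
\y._ : b -> c -> d -> Bool
\x._ : a -> b -> c -> d -> Bool
  unify a -> b -> c -> d -> Bool ~ Int -> e
  unify a ~ Int
  unify b -> c -> d -> Bool ~ e
_ _ : b -> c -> d -> Bool
  unify Bool ~ Int
  FAIL: mismatch Bool ~ Int

Answer: 1.0 : true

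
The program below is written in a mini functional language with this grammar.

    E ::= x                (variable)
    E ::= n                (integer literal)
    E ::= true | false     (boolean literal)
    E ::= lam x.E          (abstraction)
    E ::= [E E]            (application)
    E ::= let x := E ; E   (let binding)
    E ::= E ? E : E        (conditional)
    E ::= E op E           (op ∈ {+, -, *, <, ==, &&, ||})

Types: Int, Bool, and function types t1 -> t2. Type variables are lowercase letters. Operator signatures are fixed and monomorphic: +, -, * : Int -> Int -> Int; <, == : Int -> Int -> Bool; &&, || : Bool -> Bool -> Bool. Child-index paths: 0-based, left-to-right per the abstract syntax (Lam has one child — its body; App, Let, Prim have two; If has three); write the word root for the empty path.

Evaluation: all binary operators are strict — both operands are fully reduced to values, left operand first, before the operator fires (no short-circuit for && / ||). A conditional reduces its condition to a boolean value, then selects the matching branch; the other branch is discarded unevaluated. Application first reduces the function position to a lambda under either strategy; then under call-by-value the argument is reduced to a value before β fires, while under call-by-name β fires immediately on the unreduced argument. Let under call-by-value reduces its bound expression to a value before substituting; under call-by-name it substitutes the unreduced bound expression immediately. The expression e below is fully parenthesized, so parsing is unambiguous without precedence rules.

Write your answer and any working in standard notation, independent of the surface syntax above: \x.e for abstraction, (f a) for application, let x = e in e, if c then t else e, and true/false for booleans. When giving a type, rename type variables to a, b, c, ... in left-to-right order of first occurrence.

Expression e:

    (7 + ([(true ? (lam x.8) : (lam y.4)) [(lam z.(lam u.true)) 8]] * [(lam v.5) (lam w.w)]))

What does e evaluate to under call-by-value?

Working:
step 0: (7 + (((if true then (\x.8) else (\y.4)) ((\z.(\u.true)) 8)) * ((\v.5) (\w.w))))
step 1: [if@1.0.0] (7 + (((\x.8) ((\z.(\u.true)) 8)) * ((\v.5) (\w.w))))
step 2: [beta@1.0.1] (7 + (((\x.8) (\u.true)) * ((\v.5) (\w.w))))
step 3: [beta@1.0] (7 + (8 * ((\v.5) (\w.w))))
step 4: [beta@1.1] (7 + (8 * 5))
step 5: [delta@1] (7 + 40)
step 6: [delta@root] 47

Answer: 47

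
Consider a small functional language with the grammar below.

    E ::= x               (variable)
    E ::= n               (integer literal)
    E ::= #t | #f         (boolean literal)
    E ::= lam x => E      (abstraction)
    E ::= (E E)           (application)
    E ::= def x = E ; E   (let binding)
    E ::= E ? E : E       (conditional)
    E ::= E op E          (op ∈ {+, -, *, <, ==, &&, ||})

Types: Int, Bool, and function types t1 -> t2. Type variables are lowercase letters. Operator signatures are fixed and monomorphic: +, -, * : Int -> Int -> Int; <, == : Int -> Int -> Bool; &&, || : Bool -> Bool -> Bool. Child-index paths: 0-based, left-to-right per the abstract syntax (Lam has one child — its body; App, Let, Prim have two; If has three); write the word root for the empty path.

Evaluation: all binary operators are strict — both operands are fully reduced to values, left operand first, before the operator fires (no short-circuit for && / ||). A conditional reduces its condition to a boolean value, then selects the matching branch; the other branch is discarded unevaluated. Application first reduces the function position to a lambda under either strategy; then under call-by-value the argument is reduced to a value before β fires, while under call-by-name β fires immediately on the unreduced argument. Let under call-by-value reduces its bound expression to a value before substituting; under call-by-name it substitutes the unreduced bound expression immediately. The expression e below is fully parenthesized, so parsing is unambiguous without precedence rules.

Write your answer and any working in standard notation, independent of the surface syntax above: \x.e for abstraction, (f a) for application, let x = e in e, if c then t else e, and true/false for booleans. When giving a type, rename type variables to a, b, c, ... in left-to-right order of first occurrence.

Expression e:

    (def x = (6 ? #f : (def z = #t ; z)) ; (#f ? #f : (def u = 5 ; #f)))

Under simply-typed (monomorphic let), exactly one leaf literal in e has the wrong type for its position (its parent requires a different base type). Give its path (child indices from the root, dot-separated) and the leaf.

Answer: 0.0 : 6

Working:
  unify Int ~ Bool
  FAIL: mismatch Int ~ Bool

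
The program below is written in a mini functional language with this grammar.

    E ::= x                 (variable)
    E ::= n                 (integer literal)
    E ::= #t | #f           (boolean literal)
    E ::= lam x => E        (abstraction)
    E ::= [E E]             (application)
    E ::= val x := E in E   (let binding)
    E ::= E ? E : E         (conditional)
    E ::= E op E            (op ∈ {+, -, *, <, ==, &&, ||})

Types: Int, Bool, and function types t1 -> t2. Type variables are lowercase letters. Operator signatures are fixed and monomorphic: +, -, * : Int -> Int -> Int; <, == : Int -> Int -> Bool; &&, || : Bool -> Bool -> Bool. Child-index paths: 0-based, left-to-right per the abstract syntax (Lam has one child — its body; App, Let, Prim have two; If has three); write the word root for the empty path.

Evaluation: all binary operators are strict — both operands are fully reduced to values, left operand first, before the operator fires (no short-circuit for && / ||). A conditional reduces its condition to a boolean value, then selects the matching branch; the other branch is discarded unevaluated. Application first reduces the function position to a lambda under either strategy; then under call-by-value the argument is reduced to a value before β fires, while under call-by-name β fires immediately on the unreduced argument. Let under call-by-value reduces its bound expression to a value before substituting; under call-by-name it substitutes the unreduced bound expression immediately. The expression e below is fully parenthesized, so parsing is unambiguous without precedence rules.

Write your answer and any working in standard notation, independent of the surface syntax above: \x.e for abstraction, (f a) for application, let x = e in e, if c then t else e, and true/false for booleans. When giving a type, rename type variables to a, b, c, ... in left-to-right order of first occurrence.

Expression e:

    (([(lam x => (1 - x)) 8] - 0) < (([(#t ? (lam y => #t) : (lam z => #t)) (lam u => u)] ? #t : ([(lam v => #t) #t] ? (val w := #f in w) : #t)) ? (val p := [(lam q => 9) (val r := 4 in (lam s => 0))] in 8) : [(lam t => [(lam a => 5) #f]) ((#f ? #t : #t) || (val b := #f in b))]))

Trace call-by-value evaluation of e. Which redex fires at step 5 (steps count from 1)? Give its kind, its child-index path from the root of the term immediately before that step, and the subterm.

Working:
step 0: ((((\x.(1 - x)) 8) - 0) < (if (if ((if true then (\y.true) else (\z.true)) (\u.u)) then true else (if ((\v.true) true) then (let w = false in w) else true)) then (let p = ((\q.9) (let r = 4 in (\s.0))) in 8) else ((\t.((\a.5) false)) ((if false then true else true) || (let b = false in b)))))
step 1: [beta@0.0] (((1 - 8) - 0) < (if (if ((if true then (\y.true) else (\z.true)) (\u.u)) then true else (if ((\v.true) true) then (let w = false in w) else true)) then (let p = ((\q.9) (let r = 4 in (\s.0))) in 8) else ((\t.((\a.5) false)) ((if false then true else true) || (let b = false in b)))))
step 2: [delta@0.0] ((-7 - 0) < (if (if ((if true then (\y.true) else (\z.true)) (\u.u)) then true else (if ((\v.true) true) then (let w = false in w) else true)) then (let p = ((\q.9) (let r = 4 in (\s.0))) in 8) else ((\t.((\a.5) false)) ((if false then true else true) || (let b = false in b)))))
step 3: [delta@0] (-7 < (if (if ((if true then (\y.true) else (\z.true)) (\u.u)) then true else (if ((\v.true) true) then (let w = false in w) else true)) then (let p = ((\q.9) (let r = 4 in (\s.0))) in 8) else ((\t.((\a.5) false)) ((if false then true else true) || (let b = false in b)))))
step 4: [if@1.0.0.0] (-7 < (if (if ((\y.true) (\u.u)) then true else (if ((\v.true) true) then (let w = false in w) else true)) then (let p = ((\q.9) (let r = 4 in (\s.0))) in 8) else ((\t.((\a.5) false)) ((if false then true else true) || (let b = false in b)))))
step 5: [beta@1.0.0] (-7 < (if (if true then true else (if ((\v.true) true) then (let w = false in w) else true)) then (let p = ((\q.9) (let r = 4 in (\s.0))) in 8) else ((\t.((\a.5) false)) ((if false then true else true) || (let b = false in b)))))

Answer: beta at 1.0.0 : ((\y.true) (\u.u))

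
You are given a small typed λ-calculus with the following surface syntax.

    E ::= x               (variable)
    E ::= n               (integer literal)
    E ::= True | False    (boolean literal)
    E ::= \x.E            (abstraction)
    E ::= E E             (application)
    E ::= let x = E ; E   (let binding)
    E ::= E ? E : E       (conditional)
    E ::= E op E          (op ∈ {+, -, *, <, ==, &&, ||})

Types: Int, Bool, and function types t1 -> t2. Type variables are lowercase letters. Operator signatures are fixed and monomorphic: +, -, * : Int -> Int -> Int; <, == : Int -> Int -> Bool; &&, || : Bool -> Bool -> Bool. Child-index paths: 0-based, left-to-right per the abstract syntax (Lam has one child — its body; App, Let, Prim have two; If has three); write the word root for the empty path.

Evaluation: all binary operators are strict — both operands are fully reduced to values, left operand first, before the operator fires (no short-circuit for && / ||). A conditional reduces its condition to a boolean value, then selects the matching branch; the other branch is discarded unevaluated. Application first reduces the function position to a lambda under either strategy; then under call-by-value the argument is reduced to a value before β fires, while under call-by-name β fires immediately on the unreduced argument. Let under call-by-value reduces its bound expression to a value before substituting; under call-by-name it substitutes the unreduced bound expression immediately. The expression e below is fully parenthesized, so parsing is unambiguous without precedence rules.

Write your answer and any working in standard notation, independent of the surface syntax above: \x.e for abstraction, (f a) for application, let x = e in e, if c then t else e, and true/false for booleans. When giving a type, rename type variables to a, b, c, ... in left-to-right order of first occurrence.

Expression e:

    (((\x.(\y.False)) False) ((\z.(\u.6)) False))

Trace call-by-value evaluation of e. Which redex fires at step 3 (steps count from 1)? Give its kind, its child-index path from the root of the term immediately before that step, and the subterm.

Answer: beta at root : ((\y.false) (\u.6))

Trace:
step 0: (((\x.(\y.false)) false) ((\z.(\u.6)) false))
step 1: [beta@0] ((\y.false) ((\z.(\u.6)) false))
step 2: [beta@1] ((\y.false) (\u.6))
step 3: [beta@root] false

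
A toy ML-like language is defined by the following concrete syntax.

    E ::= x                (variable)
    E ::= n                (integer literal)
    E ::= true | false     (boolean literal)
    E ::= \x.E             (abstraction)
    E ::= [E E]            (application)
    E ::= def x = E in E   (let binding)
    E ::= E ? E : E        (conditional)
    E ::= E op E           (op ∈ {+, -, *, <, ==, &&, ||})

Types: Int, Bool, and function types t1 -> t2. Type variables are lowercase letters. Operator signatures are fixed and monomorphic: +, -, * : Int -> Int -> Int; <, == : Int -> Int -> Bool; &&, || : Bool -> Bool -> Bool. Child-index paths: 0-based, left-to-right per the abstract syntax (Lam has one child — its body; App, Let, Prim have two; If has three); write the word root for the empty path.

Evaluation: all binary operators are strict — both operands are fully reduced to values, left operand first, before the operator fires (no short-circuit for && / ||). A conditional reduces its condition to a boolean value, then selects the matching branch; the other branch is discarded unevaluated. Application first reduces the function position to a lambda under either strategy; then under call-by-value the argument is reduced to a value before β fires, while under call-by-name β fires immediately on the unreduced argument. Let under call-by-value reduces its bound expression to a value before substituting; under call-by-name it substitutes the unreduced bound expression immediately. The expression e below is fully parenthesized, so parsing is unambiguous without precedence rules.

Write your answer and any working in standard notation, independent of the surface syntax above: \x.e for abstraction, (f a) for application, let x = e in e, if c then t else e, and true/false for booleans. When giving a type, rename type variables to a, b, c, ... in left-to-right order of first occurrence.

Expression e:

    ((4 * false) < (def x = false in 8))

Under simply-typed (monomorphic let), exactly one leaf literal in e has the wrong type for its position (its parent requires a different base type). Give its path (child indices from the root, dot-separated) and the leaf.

Working:
  unify Int ~ Int
  unify Bool ~ Int
  FAIL: mismatch Bool ~ Int

Answer: 0.1 : false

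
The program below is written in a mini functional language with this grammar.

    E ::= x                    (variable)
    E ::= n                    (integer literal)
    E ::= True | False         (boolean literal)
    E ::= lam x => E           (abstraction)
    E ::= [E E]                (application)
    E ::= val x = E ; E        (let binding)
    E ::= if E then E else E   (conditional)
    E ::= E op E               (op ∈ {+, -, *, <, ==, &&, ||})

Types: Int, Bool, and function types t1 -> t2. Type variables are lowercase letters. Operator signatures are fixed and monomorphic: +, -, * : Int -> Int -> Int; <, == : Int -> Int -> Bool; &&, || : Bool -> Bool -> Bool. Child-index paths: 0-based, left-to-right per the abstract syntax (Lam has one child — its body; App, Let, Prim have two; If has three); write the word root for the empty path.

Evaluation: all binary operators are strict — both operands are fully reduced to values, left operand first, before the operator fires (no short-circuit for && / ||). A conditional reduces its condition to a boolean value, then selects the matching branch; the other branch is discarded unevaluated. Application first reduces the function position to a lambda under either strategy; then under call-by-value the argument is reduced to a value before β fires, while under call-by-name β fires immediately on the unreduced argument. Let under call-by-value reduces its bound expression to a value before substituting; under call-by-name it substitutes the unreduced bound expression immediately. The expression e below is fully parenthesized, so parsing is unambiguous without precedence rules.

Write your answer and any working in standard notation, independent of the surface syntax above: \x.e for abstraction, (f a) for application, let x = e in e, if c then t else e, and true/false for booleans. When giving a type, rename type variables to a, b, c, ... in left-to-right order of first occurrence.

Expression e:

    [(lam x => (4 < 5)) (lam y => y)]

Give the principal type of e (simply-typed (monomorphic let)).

Answer: Bool

Derivation:
  unify Int ~ Int
  unify Int ~ Int
\x._ : a -> Bool
y : b
\y._ : b -> b
  unify a -> Bool ~ (b -> b) -> c
  unify a ~ b -> b
  unify Bool ~ c
_ _ : Bool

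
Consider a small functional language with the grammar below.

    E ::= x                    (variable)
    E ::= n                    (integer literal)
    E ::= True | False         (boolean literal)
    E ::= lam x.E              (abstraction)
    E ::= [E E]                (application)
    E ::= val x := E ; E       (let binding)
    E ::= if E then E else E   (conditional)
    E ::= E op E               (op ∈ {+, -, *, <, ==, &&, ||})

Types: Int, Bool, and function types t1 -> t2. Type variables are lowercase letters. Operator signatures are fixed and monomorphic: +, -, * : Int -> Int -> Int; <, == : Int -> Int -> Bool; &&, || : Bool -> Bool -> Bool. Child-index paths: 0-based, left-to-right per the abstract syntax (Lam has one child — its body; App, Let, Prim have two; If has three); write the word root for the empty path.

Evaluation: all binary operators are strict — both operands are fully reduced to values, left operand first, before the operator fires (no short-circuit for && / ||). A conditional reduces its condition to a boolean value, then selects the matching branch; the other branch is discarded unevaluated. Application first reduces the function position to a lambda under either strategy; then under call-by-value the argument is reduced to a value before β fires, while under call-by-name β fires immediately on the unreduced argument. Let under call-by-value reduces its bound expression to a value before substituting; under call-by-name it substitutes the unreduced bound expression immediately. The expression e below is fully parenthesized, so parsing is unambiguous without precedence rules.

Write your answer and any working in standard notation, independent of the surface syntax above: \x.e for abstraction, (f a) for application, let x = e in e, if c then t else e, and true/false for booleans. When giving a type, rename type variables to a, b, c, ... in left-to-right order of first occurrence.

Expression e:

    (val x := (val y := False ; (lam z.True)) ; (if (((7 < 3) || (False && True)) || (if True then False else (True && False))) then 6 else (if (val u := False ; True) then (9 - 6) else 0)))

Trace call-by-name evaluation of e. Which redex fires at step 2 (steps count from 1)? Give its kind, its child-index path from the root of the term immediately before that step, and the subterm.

Answer: delta at 0.0.0 : (7 < 3)

Trace:
step 0: (let x = (let y = false in (\z.true)) in (if (((7 < 3) || (false && true)) || (if true then false else (true && false))) then 6 else (if (let u = false in true) then (9 - 6) else 0)))
step 1: [let@root] (if (((7 < 3) || (false && true)) || (if true then false else (true && false))) then 6 else (if (let u = false in true) then (9 - 6) else 0))
step 2: [delta@0.0.0] (if ((false || (false && true)) || (if true then false else (true && false))) then 6 else (if (let u = false in true) then (9 - 6) else 0))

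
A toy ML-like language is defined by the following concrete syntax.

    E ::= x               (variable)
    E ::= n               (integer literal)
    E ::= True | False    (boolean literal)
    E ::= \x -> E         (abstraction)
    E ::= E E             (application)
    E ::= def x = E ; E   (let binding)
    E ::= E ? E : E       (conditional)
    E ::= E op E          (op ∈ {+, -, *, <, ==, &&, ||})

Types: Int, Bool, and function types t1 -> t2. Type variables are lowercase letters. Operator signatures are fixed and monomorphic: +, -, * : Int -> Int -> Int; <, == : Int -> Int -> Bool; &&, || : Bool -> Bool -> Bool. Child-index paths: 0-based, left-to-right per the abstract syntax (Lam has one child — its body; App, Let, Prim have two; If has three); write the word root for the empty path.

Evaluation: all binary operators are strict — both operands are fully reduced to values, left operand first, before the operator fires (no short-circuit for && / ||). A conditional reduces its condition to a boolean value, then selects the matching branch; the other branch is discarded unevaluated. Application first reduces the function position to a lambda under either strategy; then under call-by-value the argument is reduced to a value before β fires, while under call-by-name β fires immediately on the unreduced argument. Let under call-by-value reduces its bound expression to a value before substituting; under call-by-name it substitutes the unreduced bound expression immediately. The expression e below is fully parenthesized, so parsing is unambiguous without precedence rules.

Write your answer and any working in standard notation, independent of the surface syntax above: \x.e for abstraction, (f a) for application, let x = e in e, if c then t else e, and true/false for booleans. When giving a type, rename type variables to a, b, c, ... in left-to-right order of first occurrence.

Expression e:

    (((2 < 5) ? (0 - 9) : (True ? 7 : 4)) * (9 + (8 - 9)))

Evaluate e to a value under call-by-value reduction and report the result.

Answer: -72

Derivation:
step 0: ((if (2 < 5) then (0 - 9) else (if true then 7 else 4)) * (9 + (8 - 9)))
step 1: [delta@0.0] ((if true then (0 - 9) else (if true then 7 else 4)) * (9 + (8 - 9)))
step 2: [if@0] ((0 - 9) * (9 + (8 - 9)))
step 3: [delta@0] (-9 * (9 + (8 - 9)))
step 4: [delta@1.1] (-9 * (9 + -1))
step 5: [delta@1] (-9 * 8)
step 6: [delta@root] -72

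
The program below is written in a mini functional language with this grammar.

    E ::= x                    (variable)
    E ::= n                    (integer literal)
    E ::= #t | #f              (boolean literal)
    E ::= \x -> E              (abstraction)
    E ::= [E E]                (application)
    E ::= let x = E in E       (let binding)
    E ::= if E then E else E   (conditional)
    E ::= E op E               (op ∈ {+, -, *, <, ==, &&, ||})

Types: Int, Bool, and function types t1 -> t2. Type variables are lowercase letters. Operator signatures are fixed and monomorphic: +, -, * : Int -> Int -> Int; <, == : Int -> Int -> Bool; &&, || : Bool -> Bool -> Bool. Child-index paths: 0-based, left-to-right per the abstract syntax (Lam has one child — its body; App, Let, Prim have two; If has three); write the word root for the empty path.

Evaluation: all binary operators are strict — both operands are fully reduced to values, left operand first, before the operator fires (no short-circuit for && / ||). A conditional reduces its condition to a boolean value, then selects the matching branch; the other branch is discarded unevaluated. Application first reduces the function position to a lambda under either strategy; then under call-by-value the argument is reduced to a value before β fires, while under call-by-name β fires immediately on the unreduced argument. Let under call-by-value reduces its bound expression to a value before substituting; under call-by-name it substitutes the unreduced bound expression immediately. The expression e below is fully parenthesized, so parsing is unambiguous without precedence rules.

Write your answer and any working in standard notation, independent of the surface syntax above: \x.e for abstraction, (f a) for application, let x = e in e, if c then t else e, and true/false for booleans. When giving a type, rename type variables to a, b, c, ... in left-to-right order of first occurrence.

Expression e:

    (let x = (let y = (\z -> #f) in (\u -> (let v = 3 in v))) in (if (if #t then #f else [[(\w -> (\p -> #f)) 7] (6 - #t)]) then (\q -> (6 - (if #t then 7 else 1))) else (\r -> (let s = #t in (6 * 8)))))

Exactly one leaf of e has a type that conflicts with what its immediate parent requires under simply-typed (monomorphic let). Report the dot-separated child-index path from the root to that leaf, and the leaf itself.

Answer: 1.0.2.1.1 : true

Trace:
\z._ : a -> Bool
let y : a -> Bool
let v : Int
v : Int
\u._ : b -> Int
let x : b -> Int
  unify Bool ~ Bool
\p._ : d -> Bool
\w._ : c -> d -> Bool
  unify c -> d -> Bool ~ Int -> e
  unify c ~ Int
  unify d -> Bool ~ e
_ _ : d -> Bool
  unify Int ~ Int
  unify Bool ~ Int
  FAIL: mismatch Bool ~ Int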